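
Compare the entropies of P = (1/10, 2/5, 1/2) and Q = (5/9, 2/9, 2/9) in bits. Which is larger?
Q

Computing entropies in bits:
H(P) = 1.3610
H(Q) = 1.4355

Distribution Q has higher entropy.

Intuition: The distribution closer to uniform (more spread out) has higher entropy.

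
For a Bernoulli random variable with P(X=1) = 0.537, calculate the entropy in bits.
0.9960 bits

The binary entropy function is:
H(p) = -p log(p) - (1-p) log(1-p)

H(0.537) = -0.537 × log_2(0.537) - 0.463 × log_2(0.463)
H(0.537) = 0.9960 bits

Note: Binary entropy is maximized at p=0.5 (H=1 bit) and minimized at p=0 or p=1 (H=0).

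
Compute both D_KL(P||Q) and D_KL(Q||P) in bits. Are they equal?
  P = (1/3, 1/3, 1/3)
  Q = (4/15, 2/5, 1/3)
D_KL(P||Q) = 0.0196, D_KL(Q||P) = 0.0194

KL divergence is not symmetric: D_KL(P||Q) ≠ D_KL(Q||P) in general.

D_KL(P||Q) = 0.0196 bits
D_KL(Q||P) = 0.0194 bits

No, they are not equal!

This asymmetry is why KL divergence is not a true distance metric.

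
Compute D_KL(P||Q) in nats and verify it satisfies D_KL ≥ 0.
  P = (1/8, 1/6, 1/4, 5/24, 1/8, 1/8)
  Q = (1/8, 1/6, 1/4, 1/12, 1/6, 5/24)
0.0911 nats

KL divergence satisfies the Gibbs inequality: D_KL(P||Q) ≥ 0 for all distributions P, Q.

D_KL(P||Q) = Σ p(x) log(p(x)/q(x))
Term by term:
  x=0: 1/8 × log_e[(1/8)/(1/8)] = 0.0000
  x=1: 1/6 × log_e[(1/6)/(1/6)] = 0.0000
  x=2: 1/4 × log_e[(1/4)/(1/4)] = 0.0000
  x=3: 5/24 × log_e[(5/24)/(1/12)] = 0.1909
  x=4: 1/8 × log_e[(1/8)/(1/6)] = -0.0360
  x=5: 1/8 × log_e[(1/8)/(5/24)] = -0.0639
D_KL(P||Q) = 0.0911 nats

D_KL(P||Q) = 0.0911 ≥ 0 ✓

This non-negativity is a fundamental property: relative entropy cannot be negative because it measures how different Q is from P.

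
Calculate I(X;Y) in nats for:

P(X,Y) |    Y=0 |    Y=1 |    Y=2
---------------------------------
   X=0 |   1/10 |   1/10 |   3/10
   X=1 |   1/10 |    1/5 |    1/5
0.0271 nats

Mutual information: I(X;Y) = H(X) + H(Y) - H(X,Y)

Marginals:
P(X) = (1/2, 1/2), H(X) = 0.6931 nats
P(Y) = (1/5, 3/10, 1/2), H(Y) = 1.0297 nats

Joint entropy: H(X,Y) = 1.6957 nats

I(X;Y) = 0.6931 + 1.0297 - 1.6957 = 0.0271 nats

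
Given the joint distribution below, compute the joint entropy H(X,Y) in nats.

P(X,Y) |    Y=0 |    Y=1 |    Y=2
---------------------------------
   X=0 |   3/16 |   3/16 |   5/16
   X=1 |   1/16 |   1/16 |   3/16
1.6517 nats

Joint entropy is H(X,Y) = -Σ_{x,y} p(x,y) log p(x,y).

Summing over all non-zero entries:
H(X,Y) = -[3/16·log_e(3/16) + 3/16·log_e(3/16) + 5/16·log_e(5/16) + 1/16·log_e(1/16) + 1/16·log_e(1/16) + 3/16·log_e(3/16)]
H(X,Y) = 1.6517 nats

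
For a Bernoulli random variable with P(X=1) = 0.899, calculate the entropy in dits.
0.1421 dits

The binary entropy function is:
H(p) = -p log(p) - (1-p) log(1-p)

H(0.899) = -0.899 × log_10(0.899) - 0.101 × log_10(0.101)
H(0.899) = 0.1421 dits

Note: Binary entropy is maximized at p=0.5 (H=1 bit) and minimized at p=0 or p=1 (H=0).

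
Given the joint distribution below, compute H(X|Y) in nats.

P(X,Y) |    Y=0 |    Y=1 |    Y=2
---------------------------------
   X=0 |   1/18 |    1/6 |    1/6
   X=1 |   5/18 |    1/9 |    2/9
0.6027 nats

Using the chain rule: H(X|Y) = H(X,Y) - H(Y)

First, compute H(X,Y) = 1.6920 nats

Marginal P(Y) = (1/3, 5/18, 7/18)
H(Y) = 1.0893 nats

H(X|Y) = H(X,Y) - H(Y) = 1.6920 - 1.0893 = 0.6027 nats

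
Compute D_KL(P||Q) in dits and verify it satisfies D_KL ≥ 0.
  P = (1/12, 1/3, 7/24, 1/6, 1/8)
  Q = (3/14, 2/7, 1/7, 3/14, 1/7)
0.0531 dits

KL divergence satisfies the Gibbs inequality: D_KL(P||Q) ≥ 0 for all distributions P, Q.

D_KL(P||Q) = Σ p(x) log(p(x)/q(x))
Term by term:
  x=0: 1/12 × log_10[(1/12)/(3/14)] = -0.0342
  x=1: 1/3 × log_10[(1/3)/(2/7)] = 0.0223
  x=2: 7/24 × log_10[(7/24)/(1/7)] = 0.0904
  x=3: 1/6 × log_10[(1/6)/(3/14)] = -0.0182
  x=4: 1/8 × log_10[(1/8)/(1/7)] = -0.0072
D_KL(P||Q) = 0.0531 dits

D_KL(P||Q) = 0.0531 ≥ 0 ✓

This non-negativity is a fundamental property: relative entropy cannot be negative because it measures how different Q is from P.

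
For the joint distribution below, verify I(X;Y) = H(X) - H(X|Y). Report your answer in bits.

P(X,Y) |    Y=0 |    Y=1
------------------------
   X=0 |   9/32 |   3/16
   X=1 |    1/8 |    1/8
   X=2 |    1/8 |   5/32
I(X;Y) = 0.0133 bits

Mutual information has multiple equivalent forms:
- I(X;Y) = H(X) - H(X|Y)
- I(X;Y) = H(Y) - H(Y|X)
- I(X;Y) = H(X) + H(Y) - H(X,Y)

Computing all quantities:
H(X) = 1.5271, H(Y) = 0.9972, H(X,Y) = 2.5110
H(X|Y) = 1.5138, H(Y|X) = 0.9839

Verification:
H(X) - H(X|Y) = 1.5271 - 1.5138 = 0.0133
H(Y) - H(Y|X) = 0.9972 - 0.9839 = 0.0133
H(X) + H(Y) - H(X,Y) = 1.5271 + 0.9972 - 2.5110 = 0.0133

All forms give I(X;Y) = 0.0133 bits. ✓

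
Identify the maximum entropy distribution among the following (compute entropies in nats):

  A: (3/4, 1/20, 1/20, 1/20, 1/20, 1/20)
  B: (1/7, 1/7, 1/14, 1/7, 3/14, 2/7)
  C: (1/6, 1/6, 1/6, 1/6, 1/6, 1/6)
C

For a discrete distribution over n outcomes, entropy is maximized by the uniform distribution.

Computing entropies:
H(A) = 0.9647 nats
H(B) = 1.7105 nats
H(C) = 1.7918 nats

The uniform distribution (where all probabilities equal 1/6) achieves the maximum entropy of log_e(6) = 1.7918 nats.

Distribution C has the highest entropy.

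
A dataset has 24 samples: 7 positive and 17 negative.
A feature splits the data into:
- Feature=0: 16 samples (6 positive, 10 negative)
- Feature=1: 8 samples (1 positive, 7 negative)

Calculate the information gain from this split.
0.0534 bits

Information Gain = H(Y) - H(Y|Feature)

Before split:
P(positive) = 7/24 = 0.2917
H(Y) = 0.8709 bits

After split:
Feature=0: H = 0.9544 bits (weight = 16/24)
Feature=1: H = 0.5436 bits (weight = 8/24)
H(Y|Feature) = (16/24)×0.9544 + (8/24)×0.5436 = 0.8175 bits

Information Gain = 0.8709 - 0.8175 = 0.0534 bits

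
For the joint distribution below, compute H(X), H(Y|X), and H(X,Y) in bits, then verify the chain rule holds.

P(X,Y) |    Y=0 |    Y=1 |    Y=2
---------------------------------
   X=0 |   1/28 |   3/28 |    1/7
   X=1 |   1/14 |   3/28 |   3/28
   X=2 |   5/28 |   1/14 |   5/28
H(X,Y) = 3.0401, H(X) = 1.5567, H(Y|X) = 1.4834 (all in bits)

Chain rule: H(X,Y) = H(X) + H(Y|X)

Left side — joint entropy directly:
H(X,Y) = -Σ p(x,y) log p(x,y) = 3.0401 bits

Right side — compute H(Y|X) from the conditional distributions:
P(X) = (2/7, 2/7, 3/7), so H(X) = 1.5567 bits
H(Y|X) = Σ_x P(X=x) · H(Y|X=x):
  P(Y|X=0) = (1/8, 3/8, 1/2), H(Y|X=0) = 1.4056, weight P(X=0) = 2/7
  P(Y|X=1) = (1/4, 3/8, 3/8), H(Y|X=1) = 1.5613, weight P(X=1) = 2/7
  P(Y|X=2) = (5/12, 1/6, 5/12), H(Y|X=2) = 1.4834, weight P(X=2) = 3/7
H(Y|X) = 1.4834 bits

H(X) + H(Y|X) = 1.5567 + 1.4834 = 3.0401 bits

Both sides equal 3.0401 bits. ✓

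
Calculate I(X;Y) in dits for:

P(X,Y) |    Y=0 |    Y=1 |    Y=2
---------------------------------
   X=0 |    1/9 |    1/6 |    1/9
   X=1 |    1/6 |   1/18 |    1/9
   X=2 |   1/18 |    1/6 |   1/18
0.0298 dits

Mutual information: I(X;Y) = H(X) + H(Y) - H(X,Y)

Marginals:
P(X) = (7/18, 1/3, 5/18), H(X) = 0.4731 dits
P(Y) = (1/3, 7/18, 5/18), H(Y) = 0.4731 dits

Joint entropy: H(X,Y) = 0.9164 dits

I(X;Y) = 0.4731 + 0.4731 - 0.9164 = 0.0298 dits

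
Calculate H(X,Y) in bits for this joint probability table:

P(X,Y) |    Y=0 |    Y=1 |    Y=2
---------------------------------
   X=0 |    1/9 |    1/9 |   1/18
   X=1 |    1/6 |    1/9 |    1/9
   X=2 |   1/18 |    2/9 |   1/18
3.0169 bits

Joint entropy is H(X,Y) = -Σ_{x,y} p(x,y) log p(x,y).

Summing over all non-zero entries:
H(X,Y) = -[1/9·log_2(1/9) + 1/9·log_2(1/9) + 1/18·log_2(1/18) + 1/6·log_2(1/6) + 1/9·log_2(1/9) + 1/9·log_2(1/9) + 1/18·log_2(1/18) + 2/9·log_2(2/9) + 1/18·log_2(1/18)]
H(X,Y) = 3.0169 bits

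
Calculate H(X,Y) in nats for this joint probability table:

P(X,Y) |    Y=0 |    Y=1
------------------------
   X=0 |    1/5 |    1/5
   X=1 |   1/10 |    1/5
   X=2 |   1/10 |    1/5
1.7481 nats

Joint entropy is H(X,Y) = -Σ_{x,y} p(x,y) log p(x,y).

Summing over all non-zero entries:
H(X,Y) = -[1/5·log_e(1/5) + 1/5·log_e(1/5) + 1/10·log_e(1/10) + 1/5·log_e(1/5) + 1/10·log_e(1/10) + 1/5·log_e(1/5)]
H(X,Y) = 1.7481 nats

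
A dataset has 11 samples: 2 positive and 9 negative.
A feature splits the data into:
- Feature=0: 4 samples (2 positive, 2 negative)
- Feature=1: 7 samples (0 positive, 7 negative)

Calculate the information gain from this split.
0.3204 bits

Information Gain = H(Y) - H(Y|Feature)

Before split:
P(positive) = 2/11 = 0.1818
H(Y) = 0.6840 bits

After split:
Feature=0: H = 1.0000 bits (weight = 4/11)
Feature=1: H = 0.0000 bits (weight = 7/11)
H(Y|Feature) = (4/11)×1.0000 + (7/11)×0.0000 = 0.3636 bits

Information Gain = 0.6840 - 0.3636 = 0.3204 bits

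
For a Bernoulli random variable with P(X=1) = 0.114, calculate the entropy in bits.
0.5119 bits

The binary entropy function is:
H(p) = -p log(p) - (1-p) log(1-p)

H(0.114) = -0.114 × log_2(0.114) - 0.886 × log_2(0.886)
H(0.114) = 0.5119 bits

Note: Binary entropy is maximized at p=0.5 (H=1 bit) and minimized at p=0 or p=1 (H=0).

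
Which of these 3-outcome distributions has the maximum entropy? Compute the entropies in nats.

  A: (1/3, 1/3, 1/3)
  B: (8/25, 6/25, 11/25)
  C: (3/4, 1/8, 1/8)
A

For a discrete distribution over n outcomes, entropy is maximized by the uniform distribution.

Computing entropies:
H(A) = 1.0986 nats
H(B) = 1.0684 nats
H(C) = 0.7356 nats

The uniform distribution (where all probabilities equal 1/3) achieves the maximum entropy of log_e(3) = 1.0986 nats.

Distribution A has the highest entropy.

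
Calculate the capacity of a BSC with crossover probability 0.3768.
0.0442 bits

For a binary symmetric channel (BSC) with error probability p:
Capacity C = 1 - H(p) bits per symbol

where H(p) = -p log₂(p) - (1-p) log₂(1-p) is the binary entropy function.

H(0.3768) = 0.9558 bits
C = 1 - 0.9558 = 0.0442 bits per symbol

This means we can reliably transmit up to 0.0442 bits of information per channel use.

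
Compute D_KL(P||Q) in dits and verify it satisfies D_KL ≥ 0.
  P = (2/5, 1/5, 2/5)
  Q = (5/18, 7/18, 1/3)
0.0373 dits

KL divergence satisfies the Gibbs inequality: D_KL(P||Q) ≥ 0 for all distributions P, Q.

D_KL(P||Q) = Σ p(x) log(p(x)/q(x))
Term by term:
  x=0: 2/5 × log_10[(2/5)/(5/18)] = 0.0633
  x=1: 1/5 × log_10[(1/5)/(7/18)] = -0.0578
  x=2: 2/5 × log_10[(2/5)/(1/3)] = 0.0317
D_KL(P||Q) = 0.0373 dits

D_KL(P||Q) = 0.0373 ≥ 0 ✓

This non-negativity is a fundamental property: relative entropy cannot be negative because it measures how different Q is from P.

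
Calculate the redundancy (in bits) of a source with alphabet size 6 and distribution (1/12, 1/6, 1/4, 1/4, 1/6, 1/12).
0.1258 bits

Redundancy measures how far a source is from maximum entropy:
R = H_max - H(X)

Maximum entropy for 6 symbols: H_max = log_2(6) = 2.5850 bits
Actual entropy: H(X) = 2.4591 bits
Redundancy: R = 2.5850 - 2.4591 = 0.1258 bits

This redundancy represents potential for compression: the source could be compressed by 0.1258 bits per symbol.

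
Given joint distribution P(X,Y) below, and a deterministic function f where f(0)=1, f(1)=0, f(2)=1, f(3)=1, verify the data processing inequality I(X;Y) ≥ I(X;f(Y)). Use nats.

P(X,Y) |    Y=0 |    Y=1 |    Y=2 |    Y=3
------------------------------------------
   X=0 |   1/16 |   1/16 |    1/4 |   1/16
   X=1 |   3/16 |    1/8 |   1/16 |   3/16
I(X;Y) = 0.1284, I(X;f(Y)) = 0.0052, inequality holds: 0.1284 ≥ 0.0052

Data Processing Inequality: For any Markov chain X → Y → Z, we have I(X;Y) ≥ I(X;Z).

Here Z = f(Y) is a deterministic function of Y, forming X → Y → Z.

Original I(X;Y) = 0.1284 nats

After applying f:
P(X,Z) where Z=f(Y):
- P(X,Z=0) = P(X,Y=1)
- P(X,Z=1) = P(X,Y=0) + P(X,Y=2) + P(X,Y=3)

I(X;Z) = I(X;f(Y)) = 0.0052 nats

Verification: 0.1284 ≥ 0.0052 ✓

Information cannot be created by processing; the function f can only lose information about X.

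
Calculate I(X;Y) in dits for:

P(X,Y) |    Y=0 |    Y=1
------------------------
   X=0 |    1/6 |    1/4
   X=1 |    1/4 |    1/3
0.0002 dits

Mutual information: I(X;Y) = H(X) + H(Y) - H(X,Y)

Marginals:
P(X) = (5/12, 7/12), H(X) = 0.2950 dits
P(Y) = (5/12, 7/12), H(Y) = 0.2950 dits

Joint entropy: H(X,Y) = 0.5898 dits

I(X;Y) = 0.2950 + 0.2950 - 0.5898 = 0.0002 dits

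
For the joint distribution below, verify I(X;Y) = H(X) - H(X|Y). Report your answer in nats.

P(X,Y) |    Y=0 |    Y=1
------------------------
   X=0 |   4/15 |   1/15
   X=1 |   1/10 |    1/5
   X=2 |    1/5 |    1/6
I(X;Y) = 0.0738 nats

Mutual information has multiple equivalent forms:
- I(X;Y) = H(X) - H(X|Y)
- I(X;Y) = H(Y) - H(Y|X)
- I(X;Y) = H(X) + H(Y) - H(X,Y)

Computing all quantities:
H(X) = 1.0953, H(Y) = 0.6842, H(X,Y) = 1.7057
H(X|Y) = 1.0214, H(Y|X) = 0.6104

Verification:
H(X) - H(X|Y) = 1.0953 - 1.0214 = 0.0738
H(Y) - H(Y|X) = 0.6842 - 0.6104 = 0.0738
H(X) + H(Y) - H(X,Y) = 1.0953 + 0.6842 - 1.7057 = 0.0738

All forms give I(X;Y) = 0.0738 nats. ✓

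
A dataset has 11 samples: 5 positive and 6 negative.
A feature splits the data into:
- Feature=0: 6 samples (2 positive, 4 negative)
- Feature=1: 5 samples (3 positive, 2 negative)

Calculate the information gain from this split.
0.0518 bits

Information Gain = H(Y) - H(Y|Feature)

Before split:
P(positive) = 5/11 = 0.4545
H(Y) = 0.9940 bits

After split:
Feature=0: H = 0.9183 bits (weight = 6/11)
Feature=1: H = 0.9710 bits (weight = 5/11)
H(Y|Feature) = (6/11)×0.9183 + (5/11)×0.9710 = 0.9422 bits

Information Gain = 0.9940 - 0.9422 = 0.0518 bits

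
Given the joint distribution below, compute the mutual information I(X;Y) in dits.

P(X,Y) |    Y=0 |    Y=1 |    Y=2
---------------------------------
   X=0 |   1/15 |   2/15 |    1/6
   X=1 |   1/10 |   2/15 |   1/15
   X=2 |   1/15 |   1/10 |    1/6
0.0141 dits

Mutual information: I(X;Y) = H(X) + H(Y) - H(X,Y)

Marginals:
P(X) = (11/30, 3/10, 1/3), H(X) = 0.4757 dits
P(Y) = (7/30, 11/30, 2/5), H(Y) = 0.4664 dits

Joint entropy: H(X,Y) = 0.9280 dits

I(X;Y) = 0.4757 + 0.4664 - 0.9280 = 0.0141 dits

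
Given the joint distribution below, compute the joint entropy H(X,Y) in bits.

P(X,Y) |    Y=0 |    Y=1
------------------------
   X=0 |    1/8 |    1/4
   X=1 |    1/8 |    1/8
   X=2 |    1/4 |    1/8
2.5000 bits

Joint entropy is H(X,Y) = -Σ_{x,y} p(x,y) log p(x,y).

Summing over all non-zero entries:
H(X,Y) = -[1/8·log_2(1/8) + 1/4·log_2(1/4) + 1/8·log_2(1/8) + 1/8·log_2(1/8) + 1/4·log_2(1/4) + 1/8·log_2(1/8)]
H(X,Y) = 2.5000 bits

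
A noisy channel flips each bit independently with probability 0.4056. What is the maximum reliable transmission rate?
0.0259 bits

For a binary symmetric channel (BSC) with error probability p:
Capacity C = 1 - H(p) bits per symbol

where H(p) = -p log₂(p) - (1-p) log₂(1-p) is the binary entropy function.

H(0.4056) = 0.9741 bits
C = 1 - 0.9741 = 0.0259 bits per symbol

This means we can reliably transmit up to 0.0259 bits of information per channel use.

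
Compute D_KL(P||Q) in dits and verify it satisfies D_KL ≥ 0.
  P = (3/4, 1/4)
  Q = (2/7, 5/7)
0.2004 dits

KL divergence satisfies the Gibbs inequality: D_KL(P||Q) ≥ 0 for all distributions P, Q.

D_KL(P||Q) = Σ p(x) log(p(x)/q(x))
Term by term:
  x=0: 3/4 × log_10[(3/4)/(2/7)] = 0.3143
  x=1: 1/4 × log_10[(1/4)/(5/7)] = -0.1140
D_KL(P||Q) = 0.2004 dits

D_KL(P||Q) = 0.2004 ≥ 0 ✓

This non-negativity is a fundamental property: relative entropy cannot be negative because it measures how different Q is from P.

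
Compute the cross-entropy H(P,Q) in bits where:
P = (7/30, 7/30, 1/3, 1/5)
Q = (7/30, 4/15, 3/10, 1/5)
1.9782 bits

Cross-entropy: H(P,Q) = -Σ p(x) log q(x)

Alternatively: H(P,Q) = H(P) + D_KL(P||Q)
H(P) = 1.9725 bits
D_KL(P||Q) = 0.0057 bits

H(P,Q) = 1.9725 + 0.0057 = 1.9782 bits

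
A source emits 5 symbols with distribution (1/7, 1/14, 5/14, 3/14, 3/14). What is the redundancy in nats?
0.1150 nats

Redundancy measures how far a source is from maximum entropy:
R = H_max - H(X)

Maximum entropy for 5 symbols: H_max = log_e(5) = 1.6094 nats
Actual entropy: H(X) = 1.4944 nats
Redundancy: R = 1.6094 - 1.4944 = 0.1150 nats

This redundancy represents potential for compression: the source could be compressed by 0.1150 nats per symbol.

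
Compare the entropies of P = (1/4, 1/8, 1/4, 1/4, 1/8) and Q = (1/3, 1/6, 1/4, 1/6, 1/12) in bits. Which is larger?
P

Computing entropies in bits:
H(P) = 2.2500
H(Q) = 2.1887

Distribution P has higher entropy.

Intuition: The distribution closer to uniform (more spread out) has higher entropy.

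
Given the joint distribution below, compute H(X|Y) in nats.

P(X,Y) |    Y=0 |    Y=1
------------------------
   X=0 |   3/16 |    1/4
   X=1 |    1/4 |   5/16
0.6852 nats

Using the chain rule: H(X|Y) = H(X,Y) - H(Y)

First, compute H(X,Y) = 1.3705 nats

Marginal P(Y) = (7/16, 9/16)
H(Y) = 0.6853 nats

H(X|Y) = H(X,Y) - H(Y) = 1.3705 - 0.6853 = 0.6852 nats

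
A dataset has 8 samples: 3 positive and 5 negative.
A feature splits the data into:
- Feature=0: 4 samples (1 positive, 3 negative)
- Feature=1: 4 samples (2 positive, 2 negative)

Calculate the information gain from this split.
0.0488 bits

Information Gain = H(Y) - H(Y|Feature)

Before split:
P(positive) = 3/8 = 0.3750
H(Y) = 0.9544 bits

After split:
Feature=0: H = 0.8113 bits (weight = 4/8)
Feature=1: H = 1.0000 bits (weight = 4/8)
H(Y|Feature) = (4/8)×0.8113 + (4/8)×1.0000 = 0.9056 bits

Information Gain = 0.9544 - 0.9056 = 0.0488 bits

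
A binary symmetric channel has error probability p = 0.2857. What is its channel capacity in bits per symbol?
0.1369 bits

For a binary symmetric channel (BSC) with error probability p:
Capacity C = 1 - H(p) bits per symbol

where H(p) = -p log₂(p) - (1-p) log₂(1-p) is the binary entropy function.

H(0.2857) = 0.8631 bits
C = 1 - 0.8631 = 0.1369 bits per symbol

This means we can reliably transmit up to 0.1369 bits of information per channel use.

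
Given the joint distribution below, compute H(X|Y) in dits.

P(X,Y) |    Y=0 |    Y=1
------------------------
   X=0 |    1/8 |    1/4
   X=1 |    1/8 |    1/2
0.2826 dits

Using the chain rule: H(X|Y) = H(X,Y) - H(Y)

First, compute H(X,Y) = 0.5268 dits

Marginal P(Y) = (1/4, 3/4)
H(Y) = 0.2442 dits

H(X|Y) = H(X,Y) - H(Y) = 0.5268 - 0.2442 = 0.2826 dits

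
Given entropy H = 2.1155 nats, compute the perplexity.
8.2937

Perplexity is e^H (or exp(H) for natural log).

H = 2.1155 nats
Perplexity = e^2.1155 = 8.2937

Interpretation: The model's uncertainty is equivalent to choosing uniformly among 8.3 options.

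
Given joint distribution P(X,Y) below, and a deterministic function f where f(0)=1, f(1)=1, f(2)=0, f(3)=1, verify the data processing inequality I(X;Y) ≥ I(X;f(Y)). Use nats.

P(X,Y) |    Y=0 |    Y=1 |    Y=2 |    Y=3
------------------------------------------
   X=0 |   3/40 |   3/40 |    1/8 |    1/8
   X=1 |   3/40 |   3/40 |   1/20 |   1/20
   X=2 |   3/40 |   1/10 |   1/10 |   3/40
I(X;Y) = 0.0187, I(X;f(Y)) = 0.0052, inequality holds: 0.0187 ≥ 0.0052

Data Processing Inequality: For any Markov chain X → Y → Z, we have I(X;Y) ≥ I(X;Z).

Here Z = f(Y) is a deterministic function of Y, forming X → Y → Z.

Original I(X;Y) = 0.0187 nats

After applying f:
P(X,Z) where Z=f(Y):
- P(X,Z=0) = P(X,Y=2)
- P(X,Z=1) = P(X,Y=0) + P(X,Y=1) + P(X,Y=3)

I(X;Z) = I(X;f(Y)) = 0.0052 nats

Verification: 0.0187 ≥ 0.0052 ✓

Information cannot be created by processing; the function f can only lose information about X.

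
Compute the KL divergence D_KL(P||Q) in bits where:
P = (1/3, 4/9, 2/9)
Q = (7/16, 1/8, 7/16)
0.4654 bits

KL divergence: D_KL(P||Q) = Σ p(x) log(p(x)/q(x))

Computing term by term:
  x=0: 1/3 × log_2[(1/3)/(7/16)] = 1/3 × -0.3923 = -0.1308
  x=1: 4/9 × log_2[(4/9)/(1/8)] = 4/9 × 1.8301 = 0.8134
  x=2: 2/9 × log_2[(2/9)/(7/16)] = 2/9 × -0.9773 = -0.2172

D_KL(P||Q) = 0.4654 bits

Note: KL divergence is always non-negative and equals 0 iff P = Q.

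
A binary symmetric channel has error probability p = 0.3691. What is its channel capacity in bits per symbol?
0.0500 bits

For a binary symmetric channel (BSC) with error probability p:
Capacity C = 1 - H(p) bits per symbol

where H(p) = -p log₂(p) - (1-p) log₂(1-p) is the binary entropy function.

H(0.3691) = 0.9500 bits
C = 1 - 0.9500 = 0.0500 bits per symbol

This means we can reliably transmit up to 0.0500 bits of information per channel use.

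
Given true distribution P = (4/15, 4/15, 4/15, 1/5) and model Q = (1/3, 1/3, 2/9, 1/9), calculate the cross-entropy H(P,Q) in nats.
1.4265 nats

Cross-entropy: H(P,Q) = -Σ p(x) log q(x)

Alternatively: H(P,Q) = H(P) + D_KL(P||Q)
H(P) = 1.3793 nats
D_KL(P||Q) = 0.0472 nats

H(P,Q) = 1.3793 + 0.0472 = 1.4265 nats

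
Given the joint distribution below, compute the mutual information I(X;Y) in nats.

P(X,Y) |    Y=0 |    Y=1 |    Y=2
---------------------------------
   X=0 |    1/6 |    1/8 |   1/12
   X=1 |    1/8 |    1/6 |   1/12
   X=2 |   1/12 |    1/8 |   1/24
0.0109 nats

Mutual information: I(X;Y) = H(X) + H(Y) - H(X,Y)

Marginals:
P(X) = (3/8, 3/8, 1/4), H(X) = 1.0822 nats
P(Y) = (3/8, 5/12, 5/24), H(Y) = 1.0594 nats

Joint entropy: H(X,Y) = 2.1307 nats

I(X;Y) = 1.0822 + 1.0594 - 2.1307 = 0.0109 nats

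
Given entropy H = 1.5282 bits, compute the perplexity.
2.8843

Perplexity is 2^H (or exp(H) for natural log).

H = 1.5282 bits
Perplexity = 2^1.5282 = 2.8843

Interpretation: The model's uncertainty is equivalent to choosing uniformly among 2.9 options.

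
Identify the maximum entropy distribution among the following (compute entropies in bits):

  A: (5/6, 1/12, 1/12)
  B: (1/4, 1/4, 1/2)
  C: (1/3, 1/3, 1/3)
C

For a discrete distribution over n outcomes, entropy is maximized by the uniform distribution.

Computing entropies:
H(A) = 0.8167 bits
H(B) = 1.5000 bits
H(C) = 1.5850 bits

The uniform distribution (where all probabilities equal 1/3) achieves the maximum entropy of log_2(3) = 1.5850 bits.

Distribution C has the highest entropy.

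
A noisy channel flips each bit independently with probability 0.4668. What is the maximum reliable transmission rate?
0.0032 bits

For a binary symmetric channel (BSC) with error probability p:
Capacity C = 1 - H(p) bits per symbol

where H(p) = -p log₂(p) - (1-p) log₂(1-p) is the binary entropy function.

H(0.4668) = 0.9968 bits
C = 1 - 0.9968 = 0.0032 bits per symbol

This means we can reliably transmit up to 0.0032 bits of information per channel use.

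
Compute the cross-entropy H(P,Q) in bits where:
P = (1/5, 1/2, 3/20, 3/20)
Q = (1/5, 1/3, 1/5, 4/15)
1.8912 bits

Cross-entropy: H(P,Q) = -Σ p(x) log q(x)

Alternatively: H(P,Q) = H(P) + D_KL(P||Q)
H(P) = 1.7855 bits
D_KL(P||Q) = 0.1057 bits

H(P,Q) = 1.7855 + 0.1057 = 1.8912 bits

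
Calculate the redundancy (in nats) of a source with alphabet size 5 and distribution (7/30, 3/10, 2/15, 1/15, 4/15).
0.1070 nats

Redundancy measures how far a source is from maximum entropy:
R = H_max - H(X)

Maximum entropy for 5 symbols: H_max = log_e(5) = 1.6094 nats
Actual entropy: H(X) = 1.5024 nats
Redundancy: R = 1.6094 - 1.5024 = 0.1070 nats

This redundancy represents potential for compression: the source could be compressed by 0.1070 nats per symbol.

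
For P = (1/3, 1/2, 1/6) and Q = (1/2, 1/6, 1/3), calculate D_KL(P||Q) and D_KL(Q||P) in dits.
D_KL(P||Q) = 0.1297, D_KL(Q||P) = 0.1089

KL divergence is not symmetric: D_KL(P||Q) ≠ D_KL(Q||P) in general.

D_KL(P||Q) = 0.1297 dits
D_KL(Q||P) = 0.1089 dits

No, they are not equal!

This asymmetry is why KL divergence is not a true distance metric.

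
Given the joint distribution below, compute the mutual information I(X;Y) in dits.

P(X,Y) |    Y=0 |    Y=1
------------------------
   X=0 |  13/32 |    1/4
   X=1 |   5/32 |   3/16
0.0054 dits

Mutual information: I(X;Y) = H(X) + H(Y) - H(X,Y)

Marginals:
P(X) = (21/32, 11/32), H(X) = 0.2795 dits
P(Y) = (9/16, 7/16), H(Y) = 0.2976 dits

Joint entropy: H(X,Y) = 0.5717 dits

I(X;Y) = 0.2795 + 0.2976 - 0.5717 = 0.0054 dits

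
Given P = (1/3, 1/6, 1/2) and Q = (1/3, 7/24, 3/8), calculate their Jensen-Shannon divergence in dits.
0.0057 dits

Jensen-Shannon divergence is:
JSD(P||Q) = 0.5 × D_KL(P||M) + 0.5 × D_KL(Q||M)
where M = 0.5 × (P + Q) is the mixture distribution.

M = 0.5 × (1/3, 1/6, 1/2) + 0.5 × (1/3, 7/24, 3/8) = (1/3, 0.229167, 7/16)

D_KL(P||M) = 0.0059 dits
D_KL(Q||M) = 0.0054 dits

JSD(P||Q) = 0.5 × 0.0059 + 0.5 × 0.0054 = 0.0057 dits

Unlike KL divergence, JSD is symmetric and bounded: 0 ≤ JSD ≤ log(2).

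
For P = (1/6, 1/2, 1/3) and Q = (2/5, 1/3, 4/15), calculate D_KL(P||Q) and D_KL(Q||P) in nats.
D_KL(P||Q) = 0.1312, D_KL(Q||P) = 0.1555

KL divergence is not symmetric: D_KL(P||Q) ≠ D_KL(Q||P) in general.

D_KL(P||Q) = 0.1312 nats
D_KL(Q||P) = 0.1555 nats

No, they are not equal!

This asymmetry is why KL divergence is not a true distance metric.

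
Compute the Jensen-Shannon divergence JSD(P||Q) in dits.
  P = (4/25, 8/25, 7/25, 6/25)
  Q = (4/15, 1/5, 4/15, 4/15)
0.0061 dits

Jensen-Shannon divergence is:
JSD(P||Q) = 0.5 × D_KL(P||M) + 0.5 × D_KL(Q||M)
where M = 0.5 × (P + Q) is the mixture distribution.

M = 0.5 × (4/25, 8/25, 7/25, 6/25) + 0.5 × (4/15, 1/5, 4/15, 4/15) = (0.213333, 0.26, 0.273333, 0.253333)

D_KL(P||M) = 0.0062 dits
D_KL(Q||M) = 0.0061 dits

JSD(P||Q) = 0.5 × 0.0062 + 0.5 × 0.0061 = 0.0061 dits

Unlike KL divergence, JSD is symmetric and bounded: 0 ≤ JSD ≤ log(2).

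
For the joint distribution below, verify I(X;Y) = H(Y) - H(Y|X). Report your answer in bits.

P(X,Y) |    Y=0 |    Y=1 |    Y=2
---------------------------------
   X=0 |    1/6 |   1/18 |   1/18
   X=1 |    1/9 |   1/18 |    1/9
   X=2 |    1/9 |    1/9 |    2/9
I(X;Y) = 0.0717 bits

Mutual information has multiple equivalent forms:
- I(X;Y) = H(X) - H(X|Y)
- I(X;Y) = H(Y) - H(Y|X)
- I(X;Y) = H(X) + H(Y) - H(X,Y)

Computing all quantities:
H(X) = 1.5466, H(Y) = 1.5420, H(X,Y) = 3.0169
H(X|Y) = 1.4749, H(Y|X) = 1.4702

Verification:
H(X) - H(X|Y) = 1.5466 - 1.4749 = 0.0717
H(Y) - H(Y|X) = 1.5420 - 1.4702 = 0.0717
H(X) + H(Y) - H(X,Y) = 1.5466 + 1.5420 - 3.0169 = 0.0717

All forms give I(X;Y) = 0.0717 bits. ✓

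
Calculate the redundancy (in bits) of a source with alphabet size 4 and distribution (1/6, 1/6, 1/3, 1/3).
0.0817 bits

Redundancy measures how far a source is from maximum entropy:
R = H_max - H(X)

Maximum entropy for 4 symbols: H_max = log_2(4) = 2.0000 bits
Actual entropy: H(X) = 1.9183 bits
Redundancy: R = 2.0000 - 1.9183 = 0.0817 bits

This redundancy represents potential for compression: the source could be compressed by 0.0817 bits per symbol.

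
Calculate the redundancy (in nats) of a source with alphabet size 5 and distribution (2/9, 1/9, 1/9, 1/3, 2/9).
0.0865 nats

Redundancy measures how far a source is from maximum entropy:
R = H_max - H(X)

Maximum entropy for 5 symbols: H_max = log_e(5) = 1.6094 nats
Actual entropy: H(X) = 1.5230 nats
Redundancy: R = 1.6094 - 1.5230 = 0.0865 nats

This redundancy represents potential for compression: the source could be compressed by 0.0865 nats per symbol.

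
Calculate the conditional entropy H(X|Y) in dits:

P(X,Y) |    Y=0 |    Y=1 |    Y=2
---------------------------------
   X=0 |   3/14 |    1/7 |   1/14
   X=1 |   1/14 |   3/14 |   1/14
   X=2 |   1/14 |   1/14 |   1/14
0.4379 dits

Using the chain rule: H(X|Y) = H(X,Y) - H(Y)

First, compute H(X,Y) = 0.8986 dits

Marginal P(Y) = (5/14, 3/7, 3/14)
H(Y) = 0.4608 dits

H(X|Y) = H(X,Y) - H(Y) = 0.8986 - 0.4608 = 0.4379 dits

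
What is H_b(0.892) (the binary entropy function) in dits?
0.1487 dits

The binary entropy function is:
H(p) = -p log(p) - (1-p) log(1-p)

H(0.892) = -0.892 × log_10(0.892) - 0.108 × log_10(0.108)
H(0.892) = 0.1487 dits

Note: Binary entropy is maximized at p=0.5 (H=1 bit) and minimized at p=0 or p=1 (H=0).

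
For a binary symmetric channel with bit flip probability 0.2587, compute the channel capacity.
0.1752 bits

For a binary symmetric channel (BSC) with error probability p:
Capacity C = 1 - H(p) bits per symbol

where H(p) = -p log₂(p) - (1-p) log₂(1-p) is the binary entropy function.

H(0.2587) = 0.8248 bits
C = 1 - 0.8248 = 0.1752 bits per symbol

This means we can reliably transmit up to 0.1752 bits of information per channel use.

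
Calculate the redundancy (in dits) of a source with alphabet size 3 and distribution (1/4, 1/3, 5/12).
0.0091 dits

Redundancy measures how far a source is from maximum entropy:
R = H_max - H(X)

Maximum entropy for 3 symbols: H_max = log_10(3) = 0.4771 dits
Actual entropy: H(X) = 0.4680 dits
Redundancy: R = 0.4771 - 0.4680 = 0.0091 dits

This redundancy represents potential for compression: the source could be compressed by 0.0091 dits per symbol.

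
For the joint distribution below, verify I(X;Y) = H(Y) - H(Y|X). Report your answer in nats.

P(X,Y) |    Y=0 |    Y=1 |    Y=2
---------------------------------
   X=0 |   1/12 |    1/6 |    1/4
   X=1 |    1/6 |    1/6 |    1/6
I(X;Y) = 0.0225 nats

Mutual information has multiple equivalent forms:
- I(X;Y) = H(X) - H(X|Y)
- I(X;Y) = H(Y) - H(Y|X)
- I(X;Y) = H(X) + H(Y) - H(X,Y)

Computing all quantities:
H(X) = 0.6931, H(Y) = 1.0776, H(X,Y) = 1.7482
H(X|Y) = 0.6706, H(Y|X) = 1.0550

Verification:
H(X) - H(X|Y) = 0.6931 - 0.6706 = 0.0225
H(Y) - H(Y|X) = 1.0776 - 1.0550 = 0.0225
H(X) + H(Y) - H(X,Y) = 0.6931 + 1.0776 - 1.7482 = 0.0225

All forms give I(X;Y) = 0.0225 nats. ✓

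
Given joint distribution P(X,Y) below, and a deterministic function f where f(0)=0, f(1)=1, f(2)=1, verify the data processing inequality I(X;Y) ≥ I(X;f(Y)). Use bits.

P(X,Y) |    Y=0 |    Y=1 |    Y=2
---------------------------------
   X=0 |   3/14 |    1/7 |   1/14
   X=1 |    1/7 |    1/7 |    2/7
I(X;Y) = 0.0949, I(X;f(Y)) = 0.0481, inequality holds: 0.0949 ≥ 0.0481

Data Processing Inequality: For any Markov chain X → Y → Z, we have I(X;Y) ≥ I(X;Z).

Here Z = f(Y) is a deterministic function of Y, forming X → Y → Z.

Original I(X;Y) = 0.0949 bits

After applying f:
P(X,Z) where Z=f(Y):
- P(X,Z=0) = P(X,Y=0)
- P(X,Z=1) = P(X,Y=1) + P(X,Y=2)

I(X;Z) = I(X;f(Y)) = 0.0481 bits

Verification: 0.0949 ≥ 0.0481 ✓

Information cannot be created by processing; the function f can only lose information about X.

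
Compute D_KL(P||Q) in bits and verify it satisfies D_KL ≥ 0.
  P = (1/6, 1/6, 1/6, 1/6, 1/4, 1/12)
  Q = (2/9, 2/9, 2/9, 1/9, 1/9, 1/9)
0.1479 bits

KL divergence satisfies the Gibbs inequality: D_KL(P||Q) ≥ 0 for all distributions P, Q.

D_KL(P||Q) = Σ p(x) log(p(x)/q(x))
Term by term:
  x=0: 1/6 × log_2[(1/6)/(2/9)] = -0.0692
  x=1: 1/6 × log_2[(1/6)/(2/9)] = -0.0692
  x=2: 1/6 × log_2[(1/6)/(2/9)] = -0.0692
  x=3: 1/6 × log_2[(1/6)/(1/9)] = 0.0975
  x=4: 1/4 × log_2[(1/4)/(1/9)] = 0.2925
  x=5: 1/12 × log_2[(1/12)/(1/9)] = -0.0346
D_KL(P||Q) = 0.1479 bits

D_KL(P||Q) = 0.1479 ≥ 0 ✓

This non-negativity is a fundamental property: relative entropy cannot be negative because it measures how different Q is from P.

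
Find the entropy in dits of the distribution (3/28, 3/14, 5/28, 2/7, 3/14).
0.6797 dits

Shannon entropy is H(X) = -Σ p(x) log p(x).

For P = (3/28, 3/14, 5/28, 2/7, 3/14):
H = -3/28 × log_10(3/28) -3/14 × log_10(3/14) -5/28 × log_10(5/28) -2/7 × log_10(2/7) -3/14 × log_10(3/14)
H = 0.6797 dits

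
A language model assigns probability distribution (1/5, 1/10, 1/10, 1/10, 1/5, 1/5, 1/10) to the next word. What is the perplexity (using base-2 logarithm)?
6.5975

Perplexity is 2^H (or exp(H) for natural log).

First, H = -Σ p log p = 2.7219 bits
Perplexity = 2^2.7219 = 6.5975

Interpretation: The model's uncertainty is equivalent to choosing uniformly among 6.6 options.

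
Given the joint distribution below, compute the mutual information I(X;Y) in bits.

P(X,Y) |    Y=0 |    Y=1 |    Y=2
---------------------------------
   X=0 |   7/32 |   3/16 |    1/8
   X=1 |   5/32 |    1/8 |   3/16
0.0229 bits

Mutual information: I(X;Y) = H(X) + H(Y) - H(X,Y)

Marginals:
P(X) = (17/32, 15/32), H(X) = 0.9972 bits
P(Y) = (3/8, 5/16, 5/16), H(Y) = 1.5794 bits

Joint entropy: H(X,Y) = 2.5537 bits

I(X;Y) = 0.9972 + 1.5794 - 2.5537 = 0.0229 bits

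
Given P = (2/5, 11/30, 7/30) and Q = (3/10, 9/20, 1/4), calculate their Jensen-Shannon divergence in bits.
0.0084 bits

Jensen-Shannon divergence is:
JSD(P||Q) = 0.5 × D_KL(P||M) + 0.5 × D_KL(Q||M)
where M = 0.5 × (P + Q) is the mixture distribution.

M = 0.5 × (2/5, 11/30, 7/30) + 0.5 × (3/10, 9/20, 1/4) = (7/20, 0.408333, 0.241667)

D_KL(P||M) = 0.0083 bits
D_KL(Q||M) = 0.0086 bits

JSD(P||Q) = 0.5 × 0.0083 + 0.5 × 0.0086 = 0.0084 bits

Unlike KL divergence, JSD is symmetric and bounded: 0 ≤ JSD ≤ log(2).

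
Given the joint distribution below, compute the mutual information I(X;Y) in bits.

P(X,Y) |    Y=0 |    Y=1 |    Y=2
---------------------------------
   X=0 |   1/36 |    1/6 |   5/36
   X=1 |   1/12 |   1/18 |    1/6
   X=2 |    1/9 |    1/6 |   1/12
0.1106 bits

Mutual information: I(X;Y) = H(X) + H(Y) - H(X,Y)

Marginals:
P(X) = (1/3, 11/36, 13/36), H(X) = 1.5816 bits
P(Y) = (2/9, 7/18, 7/18), H(Y) = 1.5420 bits

Joint entropy: H(X,Y) = 3.0130 bits

I(X;Y) = 1.5816 + 1.5420 - 3.0130 = 0.1106 bits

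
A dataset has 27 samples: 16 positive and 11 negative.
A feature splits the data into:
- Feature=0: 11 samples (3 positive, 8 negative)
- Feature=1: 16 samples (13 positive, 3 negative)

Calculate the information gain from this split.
0.2181 bits

Information Gain = H(Y) - H(Y|Feature)

Before split:
P(positive) = 16/27 = 0.5926
H(Y) = 0.9751 bits

After split:
Feature=0: H = 0.8454 bits (weight = 11/27)
Feature=1: H = 0.6962 bits (weight = 16/27)
H(Y|Feature) = (11/27)×0.8454 + (16/27)×0.6962 = 0.7570 bits

Information Gain = 0.9751 - 0.7570 = 0.2181 bits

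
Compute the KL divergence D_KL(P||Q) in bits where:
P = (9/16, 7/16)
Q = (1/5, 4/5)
0.4582 bits

KL divergence: D_KL(P||Q) = Σ p(x) log(p(x)/q(x))

Computing term by term:
  x=0: 9/16 × log_2[(9/16)/(1/5)] = 9/16 × 1.4919 = 0.8392
  x=1: 7/16 × log_2[(7/16)/(4/5)] = 7/16 × -0.8707 = -0.3809

D_KL(P||Q) = 0.4582 bits

Note: KL divergence is always non-negative and equals 0 iff P = Q.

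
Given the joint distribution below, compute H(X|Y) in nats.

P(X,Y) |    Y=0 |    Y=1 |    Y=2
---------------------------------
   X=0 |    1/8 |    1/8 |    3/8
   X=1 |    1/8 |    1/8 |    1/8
0.6277 nats

Using the chain rule: H(X|Y) = H(X,Y) - H(Y)

First, compute H(X,Y) = 1.6675 nats

Marginal P(Y) = (1/4, 1/4, 1/2)
H(Y) = 1.0397 nats

H(X|Y) = H(X,Y) - H(Y) = 1.6675 - 1.0397 = 0.6277 nats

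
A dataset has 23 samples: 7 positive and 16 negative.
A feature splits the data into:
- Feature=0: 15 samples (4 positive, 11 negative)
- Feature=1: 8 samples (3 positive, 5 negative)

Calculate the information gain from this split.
0.0089 bits

Information Gain = H(Y) - H(Y|Feature)

Before split:
P(positive) = 7/23 = 0.3043
H(Y) = 0.8865 bits

After split:
Feature=0: H = 0.8366 bits (weight = 15/23)
Feature=1: H = 0.9544 bits (weight = 8/23)
H(Y|Feature) = (15/23)×0.8366 + (8/23)×0.9544 = 0.8776 bits

Information Gain = 0.8865 - 0.8776 = 0.0089 bits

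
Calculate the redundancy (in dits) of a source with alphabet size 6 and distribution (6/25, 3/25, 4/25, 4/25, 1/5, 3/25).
0.0139 dits

Redundancy measures how far a source is from maximum entropy:
R = H_max - H(X)

Maximum entropy for 6 symbols: H_max = log_10(6) = 0.7782 dits
Actual entropy: H(X) = 0.7642 dits
Redundancy: R = 0.7782 - 0.7642 = 0.0139 dits

This redundancy represents potential for compression: the source could be compressed by 0.0139 dits per symbol.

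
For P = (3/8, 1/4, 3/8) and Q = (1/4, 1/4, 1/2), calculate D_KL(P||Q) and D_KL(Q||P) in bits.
D_KL(P||Q) = 0.0637, D_KL(Q||P) = 0.0613

KL divergence is not symmetric: D_KL(P||Q) ≠ D_KL(Q||P) in general.

D_KL(P||Q) = 0.0637 bits
D_KL(Q||P) = 0.0613 bits

No, they are not equal!

This asymmetry is why KL divergence is not a true distance metric.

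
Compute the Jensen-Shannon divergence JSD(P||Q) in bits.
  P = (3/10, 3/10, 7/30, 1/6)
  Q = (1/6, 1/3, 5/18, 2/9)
0.0188 bits

Jensen-Shannon divergence is:
JSD(P||Q) = 0.5 × D_KL(P||M) + 0.5 × D_KL(Q||M)
where M = 0.5 × (P + Q) is the mixture distribution.

M = 0.5 × (3/10, 3/10, 7/30, 1/6) + 0.5 × (1/6, 1/3, 5/18, 2/9) = (7/30, 0.316667, 0.255556, 7/36)

D_KL(P||M) = 0.0177 bits
D_KL(Q||M) = 0.0200 bits

JSD(P||Q) = 0.5 × 0.0177 + 0.5 × 0.0200 = 0.0188 bits

Unlike KL divergence, JSD is symmetric and bounded: 0 ≤ JSD ≤ log(2).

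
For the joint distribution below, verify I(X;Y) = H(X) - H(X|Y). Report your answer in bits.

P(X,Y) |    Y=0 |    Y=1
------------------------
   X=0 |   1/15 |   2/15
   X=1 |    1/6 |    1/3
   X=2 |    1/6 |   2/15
I(X;Y) = 0.0308 bits

Mutual information has multiple equivalent forms:
- I(X;Y) = H(X) - H(X|Y)
- I(X;Y) = H(Y) - H(Y|X)
- I(X;Y) = H(X) + H(Y) - H(X,Y)

Computing all quantities:
H(X) = 1.4855, H(Y) = 0.9710, H(X,Y) = 2.4256
H(X|Y) = 1.4547, H(Y|X) = 0.9401

Verification:
H(X) - H(X|Y) = 1.4855 - 1.4547 = 0.0308
H(Y) - H(Y|X) = 0.9710 - 0.9401 = 0.0308
H(X) + H(Y) - H(X,Y) = 1.4855 + 0.9710 - 2.4256 = 0.0308

All forms give I(X;Y) = 0.0308 bits. ✓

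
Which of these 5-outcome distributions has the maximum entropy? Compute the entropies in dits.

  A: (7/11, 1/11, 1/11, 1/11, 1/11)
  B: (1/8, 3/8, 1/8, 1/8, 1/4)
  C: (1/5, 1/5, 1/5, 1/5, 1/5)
C

For a discrete distribution over n outcomes, entropy is maximized by the uniform distribution.

Computing entropies:
H(A) = 0.5036 dits
H(B) = 0.6489 dits
H(C) = 0.6990 dits

The uniform distribution (where all probabilities equal 1/5) achieves the maximum entropy of log_10(5) = 0.6990 dits.

Distribution C has the highest entropy.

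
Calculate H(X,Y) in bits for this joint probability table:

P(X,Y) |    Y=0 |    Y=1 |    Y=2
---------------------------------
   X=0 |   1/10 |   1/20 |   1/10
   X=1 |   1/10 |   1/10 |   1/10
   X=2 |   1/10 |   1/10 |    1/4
3.0414 bits

Joint entropy is H(X,Y) = -Σ_{x,y} p(x,y) log p(x,y).

Summing over all non-zero entries:
H(X,Y) = -[1/10·log_2(1/10) + 1/20·log_2(1/20) + 1/10·log_2(1/10) + 1/10·log_2(1/10) + 1/10·log_2(1/10) + 1/10·log_2(1/10) + 1/10·log_2(1/10) + 1/10·log_2(1/10) + 1/4·log_2(1/4)]
H(X,Y) = 3.0414 bits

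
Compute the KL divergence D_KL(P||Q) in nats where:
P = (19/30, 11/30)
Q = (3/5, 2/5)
0.0023 nats

KL divergence: D_KL(P||Q) = Σ p(x) log(p(x)/q(x))

Computing term by term:
  x=0: 19/30 × log_e[(19/30)/(3/5)] = 19/30 × 0.0541 = 0.0342
  x=1: 11/30 × log_e[(11/30)/(2/5)] = 11/30 × -0.0870 = -0.0319

D_KL(P||Q) = 0.0023 nats

Note: KL divergence is always non-negative and equals 0 iff P = Q.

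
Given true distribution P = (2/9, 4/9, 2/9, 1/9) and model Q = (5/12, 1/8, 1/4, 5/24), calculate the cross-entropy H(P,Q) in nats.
1.6011 nats

Cross-entropy: H(P,Q) = -Σ p(x) log q(x)

Alternatively: H(P,Q) = H(P) + D_KL(P||Q)
H(P) = 1.2730 nats
D_KL(P||Q) = 0.3281 nats

H(P,Q) = 1.2730 + 0.3281 = 1.6011 nats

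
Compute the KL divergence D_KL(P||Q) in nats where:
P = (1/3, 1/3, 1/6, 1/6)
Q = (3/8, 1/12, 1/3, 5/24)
0.2701 nats

KL divergence: D_KL(P||Q) = Σ p(x) log(p(x)/q(x))

Computing term by term:
  x=0: 1/3 × log_e[(1/3)/(3/8)] = 1/3 × -0.1178 = -0.0393
  x=1: 1/3 × log_e[(1/3)/(1/12)] = 1/3 × 1.3863 = 0.4621
  x=2: 1/6 × log_e[(1/6)/(1/3)] = 1/6 × -0.6931 = -0.1155
  x=3: 1/6 × log_e[(1/6)/(5/24)] = 1/6 × -0.2231 = -0.0372

D_KL(P||Q) = 0.2701 nats

Note: KL divergence is always non-negative and equals 0 iff P = Q.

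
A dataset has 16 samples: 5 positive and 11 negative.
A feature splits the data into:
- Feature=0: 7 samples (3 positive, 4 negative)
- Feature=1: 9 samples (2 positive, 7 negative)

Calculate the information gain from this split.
0.0351 bits

Information Gain = H(Y) - H(Y|Feature)

Before split:
P(positive) = 5/16 = 0.3125
H(Y) = 0.8960 bits

After split:
Feature=0: H = 0.9852 bits (weight = 7/16)
Feature=1: H = 0.7642 bits (weight = 9/16)
H(Y|Feature) = (7/16)×0.9852 + (9/16)×0.7642 = 0.8609 bits

Information Gain = 0.8960 - 0.8609 = 0.0351 bits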